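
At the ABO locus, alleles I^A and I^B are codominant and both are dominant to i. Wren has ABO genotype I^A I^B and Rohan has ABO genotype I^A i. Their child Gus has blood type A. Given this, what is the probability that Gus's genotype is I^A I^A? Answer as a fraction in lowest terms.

Cross I^A I^B × I^A i → 1/4 I^A I^A, 1/4 I^A I^B, 1/4 I^A i, 1/4 I^B i.
Type-A genotypes among offspring: I^A I^A (1/4), I^A i (1/4); total 1/2.
P(I^A I^A | type A) = (1/4) / (1/2) = 1/2.

1/2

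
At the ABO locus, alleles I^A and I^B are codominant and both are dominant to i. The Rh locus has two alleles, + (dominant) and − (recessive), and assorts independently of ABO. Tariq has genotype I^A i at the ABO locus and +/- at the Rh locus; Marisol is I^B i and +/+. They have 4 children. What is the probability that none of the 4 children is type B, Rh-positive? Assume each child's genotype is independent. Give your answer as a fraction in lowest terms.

ABO cross I^A i × I^B i → 1/4 O, 1/4 A, 1/4 B, 1/4 AB.
Rh cross +/- × +/+ → 1 Rh+; so P(type B, Rh-positive) = 1/4 × 1 = 1/4 per child.
P(not type B, Rh-positive) = 3/4 for one child; (3/4)^4 = 81/256.

81/256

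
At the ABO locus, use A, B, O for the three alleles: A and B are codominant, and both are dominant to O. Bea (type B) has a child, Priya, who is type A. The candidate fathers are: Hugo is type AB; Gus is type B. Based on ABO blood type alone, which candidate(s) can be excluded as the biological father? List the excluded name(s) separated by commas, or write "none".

Gus

A candidate is excluded only if no genotype consistent with his phenotype could produce a type A child with a type B mother.
Gus (type B): no genotype consistent with that phenotype can produce a type-A child with a type-B mother.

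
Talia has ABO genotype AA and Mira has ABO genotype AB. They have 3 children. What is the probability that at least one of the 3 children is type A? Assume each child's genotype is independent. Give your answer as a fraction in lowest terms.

ABO cross AA × AB → 1/2 A, 1/2 AB.
So P(type A) = 1/2 per child.
P(none) = (1/2)^3 = 1/8; P(at least one) = 1 − 1/8 = 7/8.

7/8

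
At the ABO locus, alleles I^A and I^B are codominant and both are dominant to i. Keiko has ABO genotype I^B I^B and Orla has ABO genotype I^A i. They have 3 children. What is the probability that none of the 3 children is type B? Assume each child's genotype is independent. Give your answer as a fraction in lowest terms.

1/8

ABO cross I^B I^B × I^A i → 1/2 B, 1/2 AB.
So P(type B) = 1/2 per child.
P(not type B) = 1/2 for one child; (1/2)^3 = 1/8.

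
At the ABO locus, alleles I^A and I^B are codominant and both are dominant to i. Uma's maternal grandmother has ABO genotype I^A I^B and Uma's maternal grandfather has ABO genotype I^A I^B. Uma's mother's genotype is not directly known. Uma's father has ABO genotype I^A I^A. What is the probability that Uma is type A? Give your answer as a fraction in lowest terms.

1/2

Uma's mother's ABO genotype from I^A I^B × I^A I^B: 1/4 I^A I^A, 1/2 I^A I^B, 1/4 I^B I^B.
Crossing each possibility with the father I^A I^A and summing P(type A): 1/4·1 + 1/2·1/2 + 1/4·0 = 1/2.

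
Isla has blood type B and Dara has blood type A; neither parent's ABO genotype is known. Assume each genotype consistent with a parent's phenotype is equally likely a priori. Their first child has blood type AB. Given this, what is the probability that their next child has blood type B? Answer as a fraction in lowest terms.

Possible genotypes: Isla ∈ {BB, BO}; Dara ∈ {AA, AO}.
Weight each parental genotype pair by prior × P(type-AB child):
  BB × AA: posterior weight 4/9; P(next child type B) = 0.
  BB × AO: posterior weight 2/9; P(next child type B) = 1/2.
  BO × AA: posterior weight 2/9; P(next child type B) = 0.
  BO × AO: posterior weight 1/9; P(next child type B) = 1/4.
Weighted sum = 5/36.

5/36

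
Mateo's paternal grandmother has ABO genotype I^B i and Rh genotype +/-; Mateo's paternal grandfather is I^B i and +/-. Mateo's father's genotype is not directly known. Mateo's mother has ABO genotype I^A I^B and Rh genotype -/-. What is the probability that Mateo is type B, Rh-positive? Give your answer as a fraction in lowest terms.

Mateo's father's ABO genotype from I^B i × I^B i: 1/4 I^B I^B, 1/2 I^B i, 1/4 i i.
Crossing each possibility with the mother I^A I^B and summing P(type B): 1/4·1/2 + 1/2·1/2 + 1/4·1/2 = 1/2.
Similarly for Rh via the father's Rh distribution: P(Rh+) = 1/2.
Independent loci: 1/2 × 1/2 = 1/4.

1/4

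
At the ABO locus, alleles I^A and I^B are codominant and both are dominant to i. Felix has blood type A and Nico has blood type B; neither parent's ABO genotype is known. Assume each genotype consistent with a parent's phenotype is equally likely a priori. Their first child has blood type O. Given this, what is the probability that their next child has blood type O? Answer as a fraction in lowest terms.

Possible genotypes: Felix ∈ {I^A I^A, I^A i}; Nico ∈ {I^B I^B, I^B i}.
Weight each parental genotype pair by prior × P(type-O child):
  I^A i × I^B i: posterior weight 1; P(next child type O) = 1/4.
Weighted sum = 1/4.

1/4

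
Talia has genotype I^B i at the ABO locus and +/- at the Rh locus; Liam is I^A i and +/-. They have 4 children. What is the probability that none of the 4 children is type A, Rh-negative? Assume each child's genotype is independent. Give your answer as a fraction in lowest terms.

ABO cross I^B i × I^A i → 1/4 O, 1/4 A, 1/4 B, 1/4 AB.
Rh cross +/- × +/- → 3/4 Rh+, 1/4 Rh-; so P(type A, Rh-negative) = 1/4 × 1/4 = 1/16 per child.
P(not type A, Rh-negative) = 15/16 for one child; (15/16)^4 = 50625/65536.

50625/65536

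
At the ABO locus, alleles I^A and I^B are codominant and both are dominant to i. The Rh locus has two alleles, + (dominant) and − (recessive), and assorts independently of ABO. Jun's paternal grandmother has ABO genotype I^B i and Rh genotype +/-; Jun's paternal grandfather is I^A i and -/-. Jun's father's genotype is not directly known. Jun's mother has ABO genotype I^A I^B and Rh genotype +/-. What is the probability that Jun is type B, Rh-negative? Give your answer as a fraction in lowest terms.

9/64

Jun's father's ABO genotype from I^B i × I^A i: 1/4 I^A I^B, 1/4 I^A i, 1/4 I^B i, 1/4 i i.
Crossing each possibility with the mother I^A I^B and summing P(type B): 1/4·1/4 + 1/4·1/4 + 1/4·1/2 + 1/4·1/2 = 3/8.
Similarly for Rh via the father's Rh distribution: P(Rh-) = 3/8.
Independent loci: 3/8 × 3/8 = 9/64.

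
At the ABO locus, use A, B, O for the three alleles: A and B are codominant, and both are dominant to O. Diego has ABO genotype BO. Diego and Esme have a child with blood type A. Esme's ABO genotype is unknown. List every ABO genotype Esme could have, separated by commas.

AA, AB, AO

For each candidate genotype of Esme, check whether crossing it with BO can produce every observed child phenotype.
  AA → possible child types {A, AB} ✓
  AB → possible child types {A, B, AB} ✓
  AO → possible child types {O, A, B, AB} ✓
  BB → possible child types {B} ✗
  BO → possible child types {O, B} ✗
  OO → possible child types {O, B} ✗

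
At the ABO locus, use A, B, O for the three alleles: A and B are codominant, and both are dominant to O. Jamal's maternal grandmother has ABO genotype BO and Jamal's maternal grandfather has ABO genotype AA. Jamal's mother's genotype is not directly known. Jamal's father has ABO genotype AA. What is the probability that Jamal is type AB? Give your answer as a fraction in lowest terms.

1/4

Jamal's mother's ABO genotype from BO × AA: 1/2 AB, 1/2 AO.
Crossing each possibility with the father AA and summing P(type AB): 1/2·1/2 + 1/2·0 = 1/4.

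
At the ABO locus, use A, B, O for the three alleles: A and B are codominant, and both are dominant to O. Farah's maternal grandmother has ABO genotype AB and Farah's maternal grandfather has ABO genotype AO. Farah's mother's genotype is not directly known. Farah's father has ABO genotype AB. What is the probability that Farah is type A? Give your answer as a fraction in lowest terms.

Farah's mother's ABO genotype from AB × AO: 1/4 AA, 1/4 AB, 1/4 AO, 1/4 BO.
Crossing each possibility with the father AB and summing P(type A): 1/4·1/2 + 1/4·1/4 + 1/4·1/2 + 1/4·1/4 = 3/8.

3/8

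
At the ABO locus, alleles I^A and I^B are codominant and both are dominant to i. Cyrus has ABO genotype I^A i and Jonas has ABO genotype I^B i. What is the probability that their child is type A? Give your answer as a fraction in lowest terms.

ABO cross I^A i × I^B i → offspring phenotypes: 1/4 O, 1/4 A, 1/4 B, 1/4 AB.
So P(type A) = 1/4.

1/4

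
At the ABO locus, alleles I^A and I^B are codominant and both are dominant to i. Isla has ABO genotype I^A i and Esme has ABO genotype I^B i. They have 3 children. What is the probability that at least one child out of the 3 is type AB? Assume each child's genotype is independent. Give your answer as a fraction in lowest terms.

37/64

ABO cross I^A i × I^B i → 1/4 O, 1/4 A, 1/4 B, 1/4 AB.
So P(type AB) = 1/4 per child.
P(none) = (3/4)^3 = 27/64; P(at least one) = 1 − 27/64 = 37/64.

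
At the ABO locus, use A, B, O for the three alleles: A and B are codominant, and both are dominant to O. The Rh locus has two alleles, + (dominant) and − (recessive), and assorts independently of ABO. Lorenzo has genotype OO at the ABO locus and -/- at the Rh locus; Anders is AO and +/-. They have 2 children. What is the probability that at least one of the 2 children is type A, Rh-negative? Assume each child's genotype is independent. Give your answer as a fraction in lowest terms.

7/16

ABO cross OO × AO → 1/2 O, 1/2 A.
Rh cross -/- × +/- → 1/2 Rh+, 1/2 Rh-; so P(type A, Rh-negative) = 1/2 × 1/2 = 1/4 per child.
P(none) = (3/4)^2 = 9/16; P(at least one) = 1 − 9/16 = 7/16.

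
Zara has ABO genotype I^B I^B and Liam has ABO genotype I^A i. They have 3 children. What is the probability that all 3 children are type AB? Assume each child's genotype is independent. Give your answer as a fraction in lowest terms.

ABO cross I^B I^B × I^A i → 1/2 B, 1/2 AB.
So P(type AB) = 1/2 per child.
All 3 independent: (1/2)^3 = 1/8.

1/8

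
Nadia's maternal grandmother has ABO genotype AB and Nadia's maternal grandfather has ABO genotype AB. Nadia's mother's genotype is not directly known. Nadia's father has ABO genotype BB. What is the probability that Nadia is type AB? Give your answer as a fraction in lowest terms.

1/2

Nadia's mother's ABO genotype from AB × AB: 1/4 AA, 1/2 AB, 1/4 BB.
Crossing each possibility with the father BB and summing P(type AB): 1/4·1 + 1/2·1/2 + 1/4·0 = 1/2.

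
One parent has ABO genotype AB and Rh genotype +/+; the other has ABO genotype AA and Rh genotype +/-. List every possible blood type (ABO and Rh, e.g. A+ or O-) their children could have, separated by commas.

Gametes from AB × AA give offspring ABO genotypes AA, AB, i.e. phenotypes A, AB.
Rh cross +/+ × +/- → phenotypes Rh+.
Combining independently: A+, AB+.

A+, AB+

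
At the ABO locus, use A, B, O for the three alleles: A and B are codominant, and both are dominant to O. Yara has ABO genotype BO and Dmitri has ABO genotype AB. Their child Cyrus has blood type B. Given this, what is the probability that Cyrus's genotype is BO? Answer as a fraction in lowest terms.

Cross BO × AB → 1/4 AB, 1/4 AO, 1/4 BB, 1/4 BO.
Type-B genotypes among offspring: BB (1/4), BO (1/4); total 1/2.
P(BO | type B) = (1/4) / (1/2) = 1/2.

1/2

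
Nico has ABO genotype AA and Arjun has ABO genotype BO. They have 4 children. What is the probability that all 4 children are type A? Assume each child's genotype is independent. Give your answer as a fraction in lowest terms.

1/16

ABO cross AA × BO → 1/2 A, 1/2 AB.
So P(type A) = 1/2 per child.
All 4 independent: (1/2)^4 = 1/16.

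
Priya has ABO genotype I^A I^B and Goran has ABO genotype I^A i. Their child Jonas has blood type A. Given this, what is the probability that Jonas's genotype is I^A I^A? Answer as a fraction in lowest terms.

Cross I^A I^B × I^A i → 1/4 I^A I^A, 1/4 I^A I^B, 1/4 I^A i, 1/4 I^B i.
Type-A genotypes among offspring: I^A I^A (1/4), I^A i (1/4); total 1/2.
P(I^A I^A | type A) = (1/4) / (1/2) = 1/2.

1/2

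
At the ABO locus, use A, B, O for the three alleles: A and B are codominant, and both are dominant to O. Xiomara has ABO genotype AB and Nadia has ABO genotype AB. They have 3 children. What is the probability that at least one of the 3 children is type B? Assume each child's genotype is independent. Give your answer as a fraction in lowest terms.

ABO cross AB × AB → 1/4 A, 1/4 B, 1/2 AB.
So P(type B) = 1/4 per child.
P(none) = (3/4)^3 = 27/64; P(at least one) = 1 − 27/64 = 37/64.

37/64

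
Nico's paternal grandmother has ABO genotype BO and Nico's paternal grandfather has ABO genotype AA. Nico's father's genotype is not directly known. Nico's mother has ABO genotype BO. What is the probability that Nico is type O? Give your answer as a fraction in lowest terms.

1/8

Nico's father's ABO genotype from BO × AA: 1/2 AB, 1/2 AO.
Crossing each possibility with the mother BO and summing P(type O): 1/2·0 + 1/2·1/4 = 1/8.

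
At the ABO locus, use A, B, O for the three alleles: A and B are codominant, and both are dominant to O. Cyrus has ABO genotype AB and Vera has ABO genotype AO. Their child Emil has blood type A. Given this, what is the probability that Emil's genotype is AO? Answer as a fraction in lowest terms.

Cross AB × AO → 1/4 AA, 1/4 AB, 1/4 AO, 1/4 BO.
Type-A genotypes among offspring: AA (1/4), AO (1/4); total 1/2.
P(AO | type A) = (1/4) / (1/2) = 1/2.

1/2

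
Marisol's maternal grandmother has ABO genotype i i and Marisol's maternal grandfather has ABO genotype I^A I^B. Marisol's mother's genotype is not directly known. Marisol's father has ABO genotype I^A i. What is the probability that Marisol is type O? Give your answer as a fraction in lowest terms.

1/4

Marisol's mother's ABO genotype from i i × I^A I^B: 1/2 I^A i, 1/2 I^B i.
Crossing each possibility with the father I^A i and summing P(type O): 1/2·1/4 + 1/2·1/4 = 1/4.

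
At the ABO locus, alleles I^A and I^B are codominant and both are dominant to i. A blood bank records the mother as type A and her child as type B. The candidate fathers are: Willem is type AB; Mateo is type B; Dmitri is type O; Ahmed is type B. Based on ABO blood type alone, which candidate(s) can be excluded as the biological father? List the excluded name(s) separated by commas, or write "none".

A candidate is excluded only if no genotype consistent with his phenotype could produce a type B child with a type A mother.
Dmitri (type O): no genotype consistent with that phenotype can produce a type-B child with a type-A mother.

Dmitri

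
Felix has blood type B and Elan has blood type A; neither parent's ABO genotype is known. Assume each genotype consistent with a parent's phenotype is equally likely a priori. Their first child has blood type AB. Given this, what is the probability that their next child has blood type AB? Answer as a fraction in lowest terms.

Possible genotypes: Felix ∈ {BB, BO}; Elan ∈ {AA, AO}.
Weight each parental genotype pair by prior × P(type-AB child):
  BB × AA: posterior weight 4/9; P(next child type AB) = 1.
  BB × AO: posterior weight 2/9; P(next child type AB) = 1/2.
  BO × AA: posterior weight 2/9; P(next child type AB) = 1/2.
  BO × AO: posterior weight 1/9; P(next child type AB) = 1/4.
Weighted sum = 25/36.

25/36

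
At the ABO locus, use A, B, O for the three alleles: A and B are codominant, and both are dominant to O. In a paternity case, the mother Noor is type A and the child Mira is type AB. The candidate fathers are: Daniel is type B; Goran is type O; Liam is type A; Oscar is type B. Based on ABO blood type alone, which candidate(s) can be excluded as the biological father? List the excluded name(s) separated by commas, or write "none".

Goran, Liam

A candidate is excluded only if no genotype consistent with his phenotype could produce a type AB child with a type A mother.
Goran (type O): no genotype consistent with that phenotype can produce a type-AB child with a type-A mother.
Liam (type A): no genotype consistent with that phenotype can produce a type-AB child with a type-A mother.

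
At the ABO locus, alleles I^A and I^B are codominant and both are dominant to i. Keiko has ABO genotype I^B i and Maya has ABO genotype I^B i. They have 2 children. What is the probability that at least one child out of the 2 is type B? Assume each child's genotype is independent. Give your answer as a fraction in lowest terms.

ABO cross I^B i × I^B i → 1/4 O, 3/4 B.
So P(type B) = 3/4 per child.
P(none) = (1/4)^2 = 1/16; P(at least one) = 1 − 1/16 = 15/16.

15/16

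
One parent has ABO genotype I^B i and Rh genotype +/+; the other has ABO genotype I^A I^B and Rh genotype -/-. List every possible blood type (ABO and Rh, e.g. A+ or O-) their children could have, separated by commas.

A+, B+, AB+

Gametes from I^B i × I^A I^B give offspring ABO genotypes I^A I^B, I^A i, I^B I^B, I^B i, i.e. phenotypes A, B, AB.
Rh cross +/+ × -/- → phenotypes Rh+.
Combining independently: A+, B+, AB+.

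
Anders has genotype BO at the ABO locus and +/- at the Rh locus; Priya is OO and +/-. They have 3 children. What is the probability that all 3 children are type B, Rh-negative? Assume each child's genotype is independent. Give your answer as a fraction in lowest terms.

ABO cross BO × OO → 1/2 O, 1/2 B.
Rh cross +/- × +/- → 3/4 Rh+, 1/4 Rh-; so P(type B, Rh-negative) = 1/2 × 1/4 = 1/8 per child.
All 3 independent: (1/8)^3 = 1/512.

1/512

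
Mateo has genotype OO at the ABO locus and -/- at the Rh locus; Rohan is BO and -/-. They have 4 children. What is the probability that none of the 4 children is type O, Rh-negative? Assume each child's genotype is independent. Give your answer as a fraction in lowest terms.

1/16

ABO cross OO × BO → 1/2 O, 1/2 B.
Rh cross -/- × -/- → 1 Rh-; so P(type O, Rh-negative) = 1/2 × 1 = 1/2 per child.
P(not type O, Rh-negative) = 1/2 for one child; (1/2)^4 = 1/16.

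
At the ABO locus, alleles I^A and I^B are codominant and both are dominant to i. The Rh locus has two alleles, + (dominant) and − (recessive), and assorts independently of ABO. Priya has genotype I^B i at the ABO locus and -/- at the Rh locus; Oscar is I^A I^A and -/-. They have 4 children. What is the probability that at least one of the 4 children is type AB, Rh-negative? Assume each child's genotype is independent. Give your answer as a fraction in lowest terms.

ABO cross I^B i × I^A I^A → 1/2 A, 1/2 AB.
Rh cross -/- × -/- → 1 Rh-; so P(type AB, Rh-negative) = 1/2 × 1 = 1/2 per child.
P(none) = (1/2)^4 = 1/16; P(at least one) = 1 − 1/16 = 15/16.

15/16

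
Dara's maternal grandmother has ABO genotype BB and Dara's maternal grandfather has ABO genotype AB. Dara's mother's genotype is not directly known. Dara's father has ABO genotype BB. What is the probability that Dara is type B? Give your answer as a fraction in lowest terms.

Dara's mother's ABO genotype from BB × AB: 1/2 AB, 1/2 BB.
Crossing each possibility with the father BB and summing P(type B): 1/2·1/2 + 1/2·1 = 3/4.

3/4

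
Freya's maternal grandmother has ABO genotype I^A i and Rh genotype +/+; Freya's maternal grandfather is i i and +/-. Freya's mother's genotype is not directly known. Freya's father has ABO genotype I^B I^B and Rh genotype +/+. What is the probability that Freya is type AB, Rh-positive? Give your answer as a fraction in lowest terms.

1/4

Freya's mother's ABO genotype from I^A i × i i: 1/2 I^A i, 1/2 i i.
Crossing each possibility with the father I^B I^B and summing P(type AB): 1/2·1/2 + 1/2·0 = 1/4.
Similarly for Rh via the mother's Rh distribution: P(Rh+) = 1.
Independent loci: 1/4 × 1 = 1/4.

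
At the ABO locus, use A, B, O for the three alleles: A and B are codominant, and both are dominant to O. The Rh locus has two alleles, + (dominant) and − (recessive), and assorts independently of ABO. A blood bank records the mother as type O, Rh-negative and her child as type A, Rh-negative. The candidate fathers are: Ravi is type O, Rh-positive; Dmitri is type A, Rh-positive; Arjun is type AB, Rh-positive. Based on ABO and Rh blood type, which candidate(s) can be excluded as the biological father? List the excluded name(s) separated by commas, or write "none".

Ravi

A candidate is excluded only if no genotype consistent with his phenotype could produce a type A, Rh-negative child with a type O, Rh-negative mother.
Ravi (type O, Rh+): no genotype consistent with that phenotype can produce a type-A Rh- child with a type-O mother.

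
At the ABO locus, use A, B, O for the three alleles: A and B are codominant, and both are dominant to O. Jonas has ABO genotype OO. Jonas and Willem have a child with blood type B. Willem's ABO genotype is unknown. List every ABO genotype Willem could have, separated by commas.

AB, BB, BO

For each candidate genotype of Willem, check whether crossing it with OO can produce every observed child phenotype.
  AA → possible child types {A} ✗
  AB → possible child types {A, B} ✓
  AO → possible child types {O, A} ✗
  BB → possible child types {B} ✓
  BO → possible child types {O, B} ✓
  OO → possible child types {O} ✗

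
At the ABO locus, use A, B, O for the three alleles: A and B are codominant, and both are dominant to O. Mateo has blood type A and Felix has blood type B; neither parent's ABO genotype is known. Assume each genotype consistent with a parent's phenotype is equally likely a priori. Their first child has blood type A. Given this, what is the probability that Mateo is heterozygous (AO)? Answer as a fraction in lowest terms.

1/3

Possible genotypes: Mateo ∈ {AA, AO}; Felix ∈ {BB, BO}.
Weight each parental genotype pair by prior × P(type-A child):
  AA × BO: posterior weight 2/3.
  AO × BO: posterior weight 1/3.
Sum the posterior weight over pairs where Mateo is AO: 1/3.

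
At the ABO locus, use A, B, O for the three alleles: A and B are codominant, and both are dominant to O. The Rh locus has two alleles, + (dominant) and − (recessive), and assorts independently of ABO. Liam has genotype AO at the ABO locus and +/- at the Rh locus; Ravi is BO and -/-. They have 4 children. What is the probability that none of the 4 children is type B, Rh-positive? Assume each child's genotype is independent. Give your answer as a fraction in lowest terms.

ABO cross AO × BO → 1/4 O, 1/4 A, 1/4 B, 1/4 AB.
Rh cross +/- × -/- → 1/2 Rh+, 1/2 Rh-; so P(type B, Rh-positive) = 1/4 × 1/2 = 1/8 per child.
P(not type B, Rh-positive) = 7/8 for one child; (7/8)^4 = 2401/4096.

2401/4096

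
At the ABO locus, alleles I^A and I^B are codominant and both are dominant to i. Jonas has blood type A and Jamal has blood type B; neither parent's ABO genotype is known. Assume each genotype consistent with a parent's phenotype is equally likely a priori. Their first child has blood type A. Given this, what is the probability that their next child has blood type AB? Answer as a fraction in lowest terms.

5/12

Possible genotypes: Jonas ∈ {I^A I^A, I^A i}; Jamal ∈ {I^B I^B, I^B i}.
Weight each parental genotype pair by prior × P(type-A child):
  I^A I^A × I^B i: posterior weight 2/3; P(next child type AB) = 1/2.
  I^A i × I^B i: posterior weight 1/3; P(next child type AB) = 1/4.
Weighted sum = 5/12.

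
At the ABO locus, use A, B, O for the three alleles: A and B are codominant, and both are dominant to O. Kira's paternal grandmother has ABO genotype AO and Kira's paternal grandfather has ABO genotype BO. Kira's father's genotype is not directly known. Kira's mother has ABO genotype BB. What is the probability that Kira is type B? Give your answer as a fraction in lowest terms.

3/4

Kira's father's ABO genotype from AO × BO: 1/4 AB, 1/4 AO, 1/4 BO, 1/4 OO.
Crossing each possibility with the mother BB and summing P(type B): 1/4·1/2 + 1/4·1/2 + 1/4·1 + 1/4·1 = 3/4.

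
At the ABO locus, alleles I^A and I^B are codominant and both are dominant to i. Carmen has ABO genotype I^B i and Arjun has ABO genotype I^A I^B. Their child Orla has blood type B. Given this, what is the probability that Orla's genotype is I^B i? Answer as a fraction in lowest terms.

Cross I^B i × I^A I^B → 1/4 I^A I^B, 1/4 I^A i, 1/4 I^B I^B, 1/4 I^B i.
Type-B genotypes among offspring: I^B I^B (1/4), I^B i (1/4); total 1/2.
P(I^B i | type B) = (1/4) / (1/2) = 1/2.

1/2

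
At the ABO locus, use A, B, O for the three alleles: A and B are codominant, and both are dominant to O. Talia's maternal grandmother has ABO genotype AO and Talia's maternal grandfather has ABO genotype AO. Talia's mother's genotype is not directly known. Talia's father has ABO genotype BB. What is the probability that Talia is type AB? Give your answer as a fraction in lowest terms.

1/2

Talia's mother's ABO genotype from AO × AO: 1/4 AA, 1/2 AO, 1/4 OO.
Crossing each possibility with the father BB and summing P(type AB): 1/4·1 + 1/2·1/2 + 1/4·0 = 1/2.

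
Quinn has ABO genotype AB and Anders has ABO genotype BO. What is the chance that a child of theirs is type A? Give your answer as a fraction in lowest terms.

ABO cross AB × BO → offspring phenotypes: 1/4 A, 1/2 B, 1/4 AB.
So P(type A) = 1/4.

1/4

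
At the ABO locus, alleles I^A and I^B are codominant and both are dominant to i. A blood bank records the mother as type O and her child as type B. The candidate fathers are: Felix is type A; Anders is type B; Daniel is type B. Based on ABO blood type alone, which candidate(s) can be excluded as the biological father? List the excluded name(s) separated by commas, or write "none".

Felix

A candidate is excluded only if no genotype consistent with his phenotype could produce a type B child with a type O mother.
Felix (type A): no genotype consistent with that phenotype can produce a type-B child with a type-O mother.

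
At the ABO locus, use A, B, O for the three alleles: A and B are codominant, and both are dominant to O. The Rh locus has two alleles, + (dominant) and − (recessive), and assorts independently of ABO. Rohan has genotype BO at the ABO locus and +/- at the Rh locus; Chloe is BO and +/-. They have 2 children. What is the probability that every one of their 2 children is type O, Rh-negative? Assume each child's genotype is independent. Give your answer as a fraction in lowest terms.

ABO cross BO × BO → 1/4 O, 3/4 B.
Rh cross +/- × +/- → 3/4 Rh+, 1/4 Rh-; so P(type O, Rh-negative) = 1/4 × 1/4 = 1/16 per child.
All 2 independent: (1/16)^2 = 1/256.

1/256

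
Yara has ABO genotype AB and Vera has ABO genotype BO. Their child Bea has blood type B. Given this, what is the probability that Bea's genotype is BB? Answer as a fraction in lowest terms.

1/2

Cross AB × BO → 1/4 AB, 1/4 AO, 1/4 BB, 1/4 BO.
Type-B genotypes among offspring: BB (1/4), BO (1/4); total 1/2.
P(BB | type B) = (1/4) / (1/2) = 1/2.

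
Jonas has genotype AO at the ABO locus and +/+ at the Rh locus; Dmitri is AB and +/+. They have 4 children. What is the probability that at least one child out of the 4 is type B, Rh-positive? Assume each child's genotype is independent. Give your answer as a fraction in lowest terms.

ABO cross AO × AB → 1/2 A, 1/4 B, 1/4 AB.
Rh cross +/+ × +/+ → 1 Rh+; so P(type B, Rh-positive) = 1/4 × 1 = 1/4 per child.
P(none) = (3/4)^4 = 81/256; P(at least one) = 1 − 81/256 = 175/256.

175/256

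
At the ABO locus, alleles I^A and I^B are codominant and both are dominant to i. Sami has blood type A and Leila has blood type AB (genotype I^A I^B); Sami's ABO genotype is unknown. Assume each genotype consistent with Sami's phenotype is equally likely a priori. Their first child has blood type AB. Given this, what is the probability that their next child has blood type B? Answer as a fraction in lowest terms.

Possible genotypes: Sami ∈ {I^A I^A, I^A i}; Leila ∈ {I^A I^B}.
Weight each parental genotype pair by prior × P(type-AB child):
  I^A I^A × I^A I^B: posterior weight 2/3; P(next child type B) = 0.
  I^A i × I^A I^B: posterior weight 1/3; P(next child type B) = 1/4.
Weighted sum = 1/12.

1/12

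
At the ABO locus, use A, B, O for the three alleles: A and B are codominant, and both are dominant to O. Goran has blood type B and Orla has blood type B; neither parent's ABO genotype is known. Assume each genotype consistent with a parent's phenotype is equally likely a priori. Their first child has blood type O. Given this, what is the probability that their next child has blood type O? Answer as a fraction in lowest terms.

1/4

Possible genotypes: Goran ∈ {BB, BO}; Orla ∈ {BB, BO}.
Weight each parental genotype pair by prior × P(type-O child):
  BO × BO: posterior weight 1; P(next child type O) = 1/4.
Weighted sum = 1/4.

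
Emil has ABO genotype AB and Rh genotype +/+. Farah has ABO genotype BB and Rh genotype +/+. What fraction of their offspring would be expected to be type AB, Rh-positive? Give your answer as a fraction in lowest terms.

1/2

ABO cross AB × BB → offspring phenotypes: 1/2 B, 1/2 AB.
Rh cross +/+ × +/+ → 1 Rh+.
Independent loci: P(type AB, Rh-positive) = 1/2 × 1 = 1/2.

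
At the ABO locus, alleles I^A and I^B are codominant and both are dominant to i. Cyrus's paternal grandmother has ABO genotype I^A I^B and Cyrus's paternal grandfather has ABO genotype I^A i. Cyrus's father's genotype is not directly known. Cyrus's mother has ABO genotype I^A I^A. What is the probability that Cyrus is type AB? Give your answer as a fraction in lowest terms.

1/4

Cyrus's father's ABO genotype from I^A I^B × I^A i: 1/4 I^A I^A, 1/4 I^A I^B, 1/4 I^A i, 1/4 I^B i.
Crossing each possibility with the mother I^A I^A and summing P(type AB): 1/4·0 + 1/4·1/2 + 1/4·0 + 1/4·1/2 = 1/4.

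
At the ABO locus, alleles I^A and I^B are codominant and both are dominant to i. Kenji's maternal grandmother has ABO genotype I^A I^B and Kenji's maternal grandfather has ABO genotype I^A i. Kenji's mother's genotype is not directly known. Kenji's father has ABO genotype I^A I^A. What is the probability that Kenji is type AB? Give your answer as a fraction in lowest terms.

1/4

Kenji's mother's ABO genotype from I^A I^B × I^A i: 1/4 I^A I^A, 1/4 I^A I^B, 1/4 I^A i, 1/4 I^B i.
Crossing each possibility with the father I^A I^A and summing P(type AB): 1/4·0 + 1/4·1/2 + 1/4·0 + 1/4·1/2 = 1/4.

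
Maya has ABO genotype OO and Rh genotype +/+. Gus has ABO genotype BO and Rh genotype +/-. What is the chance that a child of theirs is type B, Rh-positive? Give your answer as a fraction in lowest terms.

ABO cross OO × BO → offspring phenotypes: 1/2 O, 1/2 B.
Rh cross +/+ × +/- → 1 Rh+.
Independent loci: P(type B, Rh-positive) = 1/2 × 1 = 1/2.

1/2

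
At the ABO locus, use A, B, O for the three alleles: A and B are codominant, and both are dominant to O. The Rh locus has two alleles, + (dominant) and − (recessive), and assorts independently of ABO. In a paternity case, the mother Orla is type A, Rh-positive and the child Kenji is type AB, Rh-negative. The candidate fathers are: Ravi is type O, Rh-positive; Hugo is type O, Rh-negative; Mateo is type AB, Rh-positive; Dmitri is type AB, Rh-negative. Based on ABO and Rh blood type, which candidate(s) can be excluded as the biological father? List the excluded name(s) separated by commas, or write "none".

A candidate is excluded only if no genotype consistent with his phenotype could produce a type AB, Rh-negative child with a type A, Rh-positive mother.
Ravi (type O, Rh+): no genotype consistent with that phenotype can produce a type-AB Rh- child with a type-A mother.
Hugo (type O, Rh-): no genotype consistent with that phenotype can produce a type-AB Rh- child with a type-A mother.

Ravi, Hugo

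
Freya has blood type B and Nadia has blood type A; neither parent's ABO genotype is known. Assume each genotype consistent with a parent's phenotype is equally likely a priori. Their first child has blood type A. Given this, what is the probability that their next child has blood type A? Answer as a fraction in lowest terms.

Possible genotypes: Freya ∈ {I^B I^B, I^B i}; Nadia ∈ {I^A I^A, I^A i}.
Weight each parental genotype pair by prior × P(type-A child):
  I^B i × I^A I^A: posterior weight 2/3; P(next child type A) = 1/2.
  I^B i × I^A i: posterior weight 1/3; P(next child type A) = 1/4.
Weighted sum = 5/12.

5/12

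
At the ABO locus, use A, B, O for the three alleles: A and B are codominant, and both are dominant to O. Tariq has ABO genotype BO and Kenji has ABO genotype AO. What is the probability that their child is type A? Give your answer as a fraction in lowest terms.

ABO cross BO × AO → offspring phenotypes: 1/4 O, 1/4 A, 1/4 B, 1/4 AB.
So P(type A) = 1/4.

1/4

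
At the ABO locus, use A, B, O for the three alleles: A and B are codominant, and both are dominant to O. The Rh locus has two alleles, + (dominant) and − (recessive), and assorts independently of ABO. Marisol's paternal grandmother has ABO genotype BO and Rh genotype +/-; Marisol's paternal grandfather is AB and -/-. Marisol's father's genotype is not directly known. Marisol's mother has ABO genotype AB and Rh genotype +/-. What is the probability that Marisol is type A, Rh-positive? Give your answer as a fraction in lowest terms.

Marisol's father's ABO genotype from BO × AB: 1/4 AB, 1/4 AO, 1/4 BB, 1/4 BO.
Crossing each possibility with the mother AB and summing P(type A): 1/4·1/4 + 1/4·1/2 + 1/4·0 + 1/4·1/4 = 1/4.
Similarly for Rh via the father's Rh distribution: P(Rh+) = 5/8.
Independent loci: 1/4 × 5/8 = 5/32.

5/32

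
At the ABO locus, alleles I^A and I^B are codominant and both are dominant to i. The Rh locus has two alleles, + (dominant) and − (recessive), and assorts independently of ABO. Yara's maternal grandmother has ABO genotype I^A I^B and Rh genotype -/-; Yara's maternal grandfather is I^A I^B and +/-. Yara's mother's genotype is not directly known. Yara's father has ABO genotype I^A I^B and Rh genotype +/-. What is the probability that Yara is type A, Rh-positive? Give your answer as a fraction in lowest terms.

Yara's mother's ABO genotype from I^A I^B × I^A I^B: 1/4 I^A I^A, 1/2 I^A I^B, 1/4 I^B I^B.
Crossing each possibility with the father I^A I^B and summing P(type A): 1/4·1/2 + 1/2·1/4 + 1/4·0 = 1/4.
Similarly for Rh via the mother's Rh distribution: P(Rh+) = 5/8.
Independent loci: 1/4 × 5/8 = 5/32.

5/32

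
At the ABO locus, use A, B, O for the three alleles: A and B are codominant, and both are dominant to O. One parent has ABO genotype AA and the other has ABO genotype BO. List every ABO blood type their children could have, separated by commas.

A, AB

Gametes from AA × BO give offspring ABO genotypes AB, AO, i.e. phenotypes A, AB.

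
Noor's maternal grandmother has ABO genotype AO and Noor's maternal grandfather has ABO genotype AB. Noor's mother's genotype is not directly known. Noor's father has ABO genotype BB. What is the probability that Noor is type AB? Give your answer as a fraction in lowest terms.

1/2

Noor's mother's ABO genotype from AO × AB: 1/4 AA, 1/4 AB, 1/4 AO, 1/4 BO.
Crossing each possibility with the father BB and summing P(type AB): 1/4·1 + 1/4·1/2 + 1/4·1/2 + 1/4·0 = 1/2.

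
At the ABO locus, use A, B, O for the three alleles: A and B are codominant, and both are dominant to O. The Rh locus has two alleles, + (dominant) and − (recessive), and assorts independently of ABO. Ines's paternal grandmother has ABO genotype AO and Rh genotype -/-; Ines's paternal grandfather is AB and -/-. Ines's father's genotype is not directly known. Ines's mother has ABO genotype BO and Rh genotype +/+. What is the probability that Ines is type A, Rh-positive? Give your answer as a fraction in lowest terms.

Ines's father's ABO genotype from AO × AB: 1/4 AA, 1/4 AB, 1/4 AO, 1/4 BO.
Crossing each possibility with the mother BO and summing P(type A): 1/4·1/2 + 1/4·1/4 + 1/4·1/4 + 1/4·0 = 1/4.
Similarly for Rh via the father's Rh distribution: P(Rh+) = 1.
Independent loci: 1/4 × 1 = 1/4.

1/4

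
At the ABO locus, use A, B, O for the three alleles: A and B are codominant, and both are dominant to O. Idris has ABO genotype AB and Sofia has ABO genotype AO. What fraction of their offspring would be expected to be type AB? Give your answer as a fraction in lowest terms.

ABO cross AB × AO → offspring phenotypes: 1/2 A, 1/4 B, 1/4 AB.
So P(type AB) = 1/4.

1/4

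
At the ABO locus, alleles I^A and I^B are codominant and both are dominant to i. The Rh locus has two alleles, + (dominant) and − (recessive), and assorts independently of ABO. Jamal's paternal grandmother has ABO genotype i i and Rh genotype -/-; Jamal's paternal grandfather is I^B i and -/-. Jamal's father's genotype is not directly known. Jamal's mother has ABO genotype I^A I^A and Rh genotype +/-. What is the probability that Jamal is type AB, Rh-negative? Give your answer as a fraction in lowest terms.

1/8

Jamal's father's ABO genotype from i i × I^B i: 1/2 I^B i, 1/2 i i.
Crossing each possibility with the mother I^A I^A and summing P(type AB): 1/2·1/2 + 1/2·0 = 1/4.
Similarly for Rh via the father's Rh distribution: P(Rh-) = 1/2.
Independent loci: 1/4 × 1/2 = 1/8.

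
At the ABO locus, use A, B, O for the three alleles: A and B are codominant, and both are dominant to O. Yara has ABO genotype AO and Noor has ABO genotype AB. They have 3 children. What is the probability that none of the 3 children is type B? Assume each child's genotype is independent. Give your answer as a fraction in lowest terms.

27/64

ABO cross AO × AB → 1/2 A, 1/4 B, 1/4 AB.
So P(type B) = 1/4 per child.
P(not type B) = 3/4 for one child; (3/4)^3 = 27/64.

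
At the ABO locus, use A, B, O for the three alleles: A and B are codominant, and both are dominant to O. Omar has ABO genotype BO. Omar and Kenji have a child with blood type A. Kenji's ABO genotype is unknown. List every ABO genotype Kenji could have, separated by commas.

For each candidate genotype of Kenji, check whether crossing it with BO can produce every observed child phenotype.
  AA → possible child types {A, AB} ✓
  AB → possible child types {A, B, AB} ✓
  AO → possible child types {O, A, B, AB} ✓
  BB → possible child types {B} ✗
  BO → possible child types {O, B} ✗
  OO → possible child types {O, B} ✗

AA, AB, AO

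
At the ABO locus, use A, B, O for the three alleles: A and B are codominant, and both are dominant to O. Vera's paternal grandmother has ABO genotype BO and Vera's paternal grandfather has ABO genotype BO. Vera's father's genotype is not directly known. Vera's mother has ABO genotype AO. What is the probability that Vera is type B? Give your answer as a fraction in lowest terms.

Vera's father's ABO genotype from BO × BO: 1/4 BB, 1/2 BO, 1/4 OO.
Crossing each possibility with the mother AO and summing P(type B): 1/4·1/2 + 1/2·1/4 + 1/4·0 = 1/4.

1/4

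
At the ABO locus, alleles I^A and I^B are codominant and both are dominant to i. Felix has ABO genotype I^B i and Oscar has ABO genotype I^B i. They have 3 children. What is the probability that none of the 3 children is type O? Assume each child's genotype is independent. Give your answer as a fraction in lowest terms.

ABO cross I^B i × I^B i → 1/4 O, 3/4 B.
So P(type O) = 1/4 per child.
P(not type O) = 3/4 for one child; (3/4)^3 = 27/64.

27/64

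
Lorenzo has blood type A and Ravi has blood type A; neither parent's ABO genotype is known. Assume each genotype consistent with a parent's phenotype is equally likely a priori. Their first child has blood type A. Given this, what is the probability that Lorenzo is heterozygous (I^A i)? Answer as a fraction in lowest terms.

7/15

Possible genotypes: Lorenzo ∈ {I^A I^A, I^A i}; Ravi ∈ {I^A I^A, I^A i}.
Weight each parental genotype pair by prior × P(type-A child):
  I^A I^A × I^A I^A: posterior weight 4/15.
  I^A I^A × I^A i: posterior weight 4/15.
  I^A i × I^A I^A: posterior weight 4/15.
  I^A i × I^A i: posterior weight 1/5.
Sum the posterior weight over pairs where Lorenzo is I^A i: 7/15.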